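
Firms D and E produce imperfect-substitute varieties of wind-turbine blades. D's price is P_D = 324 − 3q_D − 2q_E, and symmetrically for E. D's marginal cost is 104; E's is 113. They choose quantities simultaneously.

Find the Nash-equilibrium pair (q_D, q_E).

28.0625, 25.8125

Firm D's profit: π = q_D(324 − 3q_D − 2q_E) − 104q_D.
∂π/∂q_D = 220 − 6q_D − 2q_E = 0 ⇒ q_D = 110/3 − (1/3)q_E.
Similarly q_E = 211/6 − (1/3)q_D.
Substituting the second reaction function into the first: q_D = 110/3 − (1/3)(211/6 − (1/3)q_D), which gives (8/9)q_D = 449/18 ⇒ q_D = 28.0625.
Then q_E = 211/6 − (1/3)·28.0625 = 25.8125.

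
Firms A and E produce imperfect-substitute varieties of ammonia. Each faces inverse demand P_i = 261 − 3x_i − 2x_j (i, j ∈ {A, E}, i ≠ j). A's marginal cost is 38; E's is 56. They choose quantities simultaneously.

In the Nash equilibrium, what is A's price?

Firm A's profit: π = x_A(261 − 3x_A − 2x_E) − 38x_A.
∂π/∂x_A = 223 − 6x_A − 2x_E = 0 ⇒ x_A = 223/6 − (1/3)x_E.
Similarly x_E = 205/6 − (1/3)x_A.
Substituting the second reaction function into the first: x_A = 223/6 − (1/3)(205/6 − (1/3)x_A), which gives (8/9)x_A = 232/9 ⇒ x_A = 29.
Then x_E = 205/6 − (1/3)·29 = 24.5.
P_A = 261 − 3·29 − 2·24.5 = 125.

125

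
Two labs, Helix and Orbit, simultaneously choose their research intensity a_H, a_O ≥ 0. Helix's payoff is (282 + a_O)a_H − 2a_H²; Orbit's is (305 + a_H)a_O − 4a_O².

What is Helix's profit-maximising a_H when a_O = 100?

Expanding Helix's payoff: 282a_H + a_Oa_H − 2a_H².
∂π/∂a_H = 282 + a_O − 4a_H = 0, so a_H = 70.5 + 0.25a_O.
At a_O = 100: a_H = 70.5 + 0.25·100 = 95.5.

95.5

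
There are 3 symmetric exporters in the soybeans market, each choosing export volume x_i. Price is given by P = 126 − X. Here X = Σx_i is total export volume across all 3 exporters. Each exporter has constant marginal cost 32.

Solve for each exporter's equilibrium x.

23.5

A representative exporter's profit is π_i = x_i(126 − X) − 32x_i, with X = x_i + Σ_{j≠i} x_j.
First-order condition: 94 − 2x_i − Σ_{j≠i} x_j = 0.
In a symmetric equilibrium every exporter chooses the same x, so Σ_{j≠i} x_j = 2x. The condition becomes 94 − 4x = 0, giving x = 94/4 = 23.5.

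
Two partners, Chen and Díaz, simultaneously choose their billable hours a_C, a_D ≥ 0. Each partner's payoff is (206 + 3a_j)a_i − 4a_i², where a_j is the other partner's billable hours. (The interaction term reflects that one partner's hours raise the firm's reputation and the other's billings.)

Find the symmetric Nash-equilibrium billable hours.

Chen's payoff is (206 + 3a_D)a_C − 4a_C².
∂π/∂a_C = 206 + 3a_D − 8a_C = 0, so a_C = 25.75 + 0.375a_D.
The game is symmetric, so in equilibrium a_D = a_C: the reaction function gives 0.625a_C = 25.75, hence a_C = 41.2.

41.2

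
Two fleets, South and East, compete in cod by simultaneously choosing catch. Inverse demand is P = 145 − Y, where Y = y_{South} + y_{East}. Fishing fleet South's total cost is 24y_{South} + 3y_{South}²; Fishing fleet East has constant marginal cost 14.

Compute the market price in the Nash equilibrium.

Fishing fleet South's profit: π = y_{South}(145 − (y_{South} + y_{East})) − 24y_{South} − 3y_{South}².
∂π/∂y_{South} = 121 − 8y_{South} − y_{East} = 0, so y_{South} = 15.125 − 0.125y_{East}.
For East: ∂π/∂y_{East} = 131 − 2y_{East} − y_{South} = 0 ⇒ y_{East} = 65.5 − 0.5y_{South}.
Plugging y_{East} into South's best response: y_{South} = 15.125 − 0.125(65.5 − 0.5y_{South}) ⇒ 0.9375y_{South} = 6.9375, so y_{South} = 7.4.
Then y_{East} = 65.5 − 0.5·7.4 = 61.8.
Equilibrium price: P = 145 − 69.2 = 75.8.

75.8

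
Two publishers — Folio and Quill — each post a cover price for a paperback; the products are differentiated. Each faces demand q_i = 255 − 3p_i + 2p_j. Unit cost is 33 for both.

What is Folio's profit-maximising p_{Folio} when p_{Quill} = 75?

84

Folio's profit: π = (p_{Folio} − 33)(255 − 3p_{Folio} + 2p_{Quill}).
∂π/∂p_{Folio} = 354 − 6p_{Folio} + 2p_{Quill} = 0 ⇒ p_{Folio} = 59 + (1/3)p_{Quill}.
At p_{Quill} = 75: p_{Folio} = 59 + (1/3)·75 = 84.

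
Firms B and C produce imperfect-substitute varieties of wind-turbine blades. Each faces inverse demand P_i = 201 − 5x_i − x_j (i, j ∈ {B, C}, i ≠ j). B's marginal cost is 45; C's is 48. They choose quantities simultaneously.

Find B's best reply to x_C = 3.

15.3

Firm B's profit: π = x_B(201 − 5x_B − x_C) − 45x_B.
∂π/∂x_B = 156 − 10x_B − x_C = 0 ⇒ x_B = 15.6 − 0.1x_C.
At x_C = 3: x_B = 15.6 − 0.1·3 = 15.3.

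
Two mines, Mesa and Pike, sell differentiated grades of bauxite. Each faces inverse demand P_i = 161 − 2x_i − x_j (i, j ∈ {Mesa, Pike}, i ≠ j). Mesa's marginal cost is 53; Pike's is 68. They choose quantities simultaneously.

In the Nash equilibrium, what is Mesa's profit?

1021.52

Mine Mesa's profit: π = x_{Mesa}(161 − 2x_{Mesa} − x_{Pike}) − 53x_{Mesa}.
∂π/∂x_{Mesa} = 108 − 4x_{Mesa} − x_{Pike} = 0 ⇒ x_{Mesa} = 27 − 0.25x_{Pike}.
Similarly x_{Pike} = 23.25 − 0.25x_{Mesa}.
Solving the two reaction functions simultaneously: (1 − (−0.25)(−0.25))x_{Mesa} = 27 − 0.25·23.25, so 0.9375x_{Mesa} = 21.1875 and x_{Mesa} = 22.6.
Then x_{Pike} = 23.25 − 0.25·22.6 = 17.6.
P_{Mesa} = 161 − 2·22.6 − 17.6 = 98.2.
Profit = (98.2 − 53)·22.6 = 1021.52.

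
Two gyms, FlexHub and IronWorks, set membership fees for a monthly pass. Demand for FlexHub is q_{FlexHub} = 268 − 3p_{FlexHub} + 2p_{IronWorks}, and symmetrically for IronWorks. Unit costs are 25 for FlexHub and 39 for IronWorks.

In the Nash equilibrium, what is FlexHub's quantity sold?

190.125

FlexHub's profit: π = (p_{FlexHub} − 25)(268 − 3p_{FlexHub} + 2p_{IronWorks}).
∂π/∂p_{FlexHub} = 343 − 6p_{FlexHub} + 2p_{IronWorks} = 0 ⇒ p_{FlexHub} = 343/6 + (1/3)p_{IronWorks}.
Similarly p_{IronWorks} = 385/6 + (1/3)p_{FlexHub}.
Solving the two reaction functions simultaneously: (1 − (1/3)(1/3))p_{FlexHub} = 343/6 + (1/3)·(385/6), so (8/9)p_{FlexHub} = 707/9 and p_{FlexHub} = 88.375.
Then p_{IronWorks} = 385/6 + (1/3)·88.375 = 93.625.
q_{FlexHub} = 268 − 3·88.375 + 2·93.625 = 190.125.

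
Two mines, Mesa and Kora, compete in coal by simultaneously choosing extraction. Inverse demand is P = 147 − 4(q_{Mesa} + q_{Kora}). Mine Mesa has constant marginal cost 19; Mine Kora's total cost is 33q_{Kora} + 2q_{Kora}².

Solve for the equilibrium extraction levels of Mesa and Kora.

Mine Mesa's profit: π = q_{Mesa}(147 − 4(q_{Mesa} + q_{Kora})) − 19q_{Mesa}.
∂π/∂q_{Mesa} = 128 − 8q_{Mesa} − 4q_{Kora} = 0, so q_{Mesa} = 16 − 0.5q_{Kora}.
For Kora: ∂π/∂q_{Kora} = 114 − 12q_{Kora} − 4q_{Mesa} = 0 ⇒ q_{Kora} = 9.5 − (1/3)q_{Mesa}.
Substituting the second reaction function into the first: q_{Mesa} = 16 − 0.5(9.5 − (1/3)q_{Mesa}), which gives (5/6)q_{Mesa} = 11.25 ⇒ q_{Mesa} = 13.5.
Then q_{Kora} = 9.5 − (1/3)·13.5 = 5.

13.5, 5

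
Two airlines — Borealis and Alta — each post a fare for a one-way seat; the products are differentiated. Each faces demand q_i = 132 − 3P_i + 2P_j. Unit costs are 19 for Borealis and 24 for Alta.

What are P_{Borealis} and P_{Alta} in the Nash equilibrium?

Borealis's profit: π = (P_{Borealis} − 19)(132 − 3P_{Borealis} + 2P_{Alta}).
∂π/∂P_{Borealis} = 189 − 6P_{Borealis} + 2P_{Alta} = 0 ⇒ P_{Borealis} = 31.5 + (1/3)P_{Alta}.
Similarly P_{Alta} = 34 + (1/3)P_{Borealis}.
Plugging P_{Alta} into Borealis's best response: P_{Borealis} = 31.5 + (1/3)(34 + (1/3)P_{Borealis}) ⇒ (8/9)P_{Borealis} = 257/6, so P_{Borealis} = 48.1875.
Then P_{Alta} = 34 + (1/3)·48.1875 = 50.0625.

48.1875, 50.0625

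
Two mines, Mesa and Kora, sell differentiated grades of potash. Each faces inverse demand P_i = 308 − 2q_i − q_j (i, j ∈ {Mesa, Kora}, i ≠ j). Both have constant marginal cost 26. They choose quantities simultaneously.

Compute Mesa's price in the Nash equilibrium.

138.8

Mine Mesa's profit: π = q_{Mesa}(308 − 2q_{Mesa} − q_{Kora}) − 26q_{Mesa}.
∂π/∂q_{Mesa} = 282 − 4q_{Mesa} − q_{Kora} = 0 ⇒ q_{Mesa} = 70.5 − 0.25q_{Kora}.
The game is symmetric, so in equilibrium q_{Kora} = q_{Mesa}: the reaction function gives 1.25q_{Mesa} = 70.5, hence q_{Mesa} = 56.4.
P_{Mesa} = 308 − 2·56.4 − 56.4 = 138.8.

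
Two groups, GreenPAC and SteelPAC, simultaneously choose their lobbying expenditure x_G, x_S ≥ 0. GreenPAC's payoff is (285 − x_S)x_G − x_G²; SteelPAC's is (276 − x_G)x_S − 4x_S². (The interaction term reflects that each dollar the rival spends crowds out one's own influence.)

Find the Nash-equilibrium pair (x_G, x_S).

133.6, 17.8

Expanding GreenPAC's payoff: 285x_G − x_Sx_G − x_G².
∂π/∂x_G = 285 − x_S − 2x_G = 0, so x_G = 142.5 − 0.5x_S.
Likewise for SteelPAC: x_S = 34.5 − 0.125x_G.
Substituting the second reaction function into the first: x_G = 142.5 − 0.5(34.5 − 0.125x_G), which gives 0.9375x_G = 125.25 ⇒ x_G = 133.6.
Then x_S = 34.5 − 0.125·133.6 = 17.8.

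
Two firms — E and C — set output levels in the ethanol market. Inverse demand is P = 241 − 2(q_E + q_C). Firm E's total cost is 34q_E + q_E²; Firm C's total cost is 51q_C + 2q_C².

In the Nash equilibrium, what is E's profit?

Firm E's profit: π = q_E(241 − 2(q_E + q_C)) − 34q_E − q_E².
∂π/∂q_E = 207 − 6q_E − 2q_C = 0, so q_E = 34.5 − (1/3)q_C.
For C: ∂π/∂q_C = 190 − 8q_C − 2q_E = 0 ⇒ q_C = 23.75 − 0.25q_E.
Solving the two reaction functions simultaneously: (1 − (−1/3)(−0.25))q_E = 34.5 − (1/3)·23.75, so (11/12)q_E = 319/12 and q_E = 29.
Then q_C = 23.75 − 0.25·29 = 16.5.
Price P = 241 − 2·45.5 = 150.
E's profit: (150 − 34)·29 − (29)² = 2523.

2523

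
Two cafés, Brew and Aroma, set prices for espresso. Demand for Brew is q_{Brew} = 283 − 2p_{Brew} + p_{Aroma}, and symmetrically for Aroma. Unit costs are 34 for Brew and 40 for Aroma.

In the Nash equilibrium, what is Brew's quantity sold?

167.6

Brew's profit: π = (p_{Brew} − 34)(283 − 2p_{Brew} + p_{Aroma}).
∂π/∂p_{Brew} = 351 − 4p_{Brew} + p_{Aroma} = 0 ⇒ p_{Brew} = 87.75 + 0.25p_{Aroma}.
Similarly p_{Aroma} = 90.75 + 0.25p_{Brew}.
Substituting the second reaction function into the first: p_{Brew} = 87.75 + 0.25(90.75 + 0.25p_{Brew}), which gives 0.9375p_{Brew} = 110.4375 ⇒ p_{Brew} = 117.8.
Then p_{Aroma} = 90.75 + 0.25·117.8 = 120.2.
q_{Brew} = 283 − 2·117.8 + 120.2 = 167.6.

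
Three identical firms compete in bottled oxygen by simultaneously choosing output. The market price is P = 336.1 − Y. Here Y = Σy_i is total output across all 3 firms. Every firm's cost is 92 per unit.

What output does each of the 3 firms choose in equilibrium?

A representative firm's profit is π_i = y_i(336.1 − Y) − 92y_i, with Y = y_i + Σ_{j≠i} y_j.
First-order condition: 244.1 − 2y_i − Σ_{j≠i} y_j = 0.
In a symmetric equilibrium every firm chooses the same y, so Σ_{j≠i} y_j = 2y. The condition becomes 244.1 − 4y = 0, giving y = 244.1/4 = 61.025.

61.025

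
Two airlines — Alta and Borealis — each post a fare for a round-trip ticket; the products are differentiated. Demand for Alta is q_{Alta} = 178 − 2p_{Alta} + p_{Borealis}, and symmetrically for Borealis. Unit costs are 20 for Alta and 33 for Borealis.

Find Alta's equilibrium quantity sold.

108.8

Alta's profit: π = (p_{Alta} − 20)(178 − 2p_{Alta} + p_{Borealis}).
∂π/∂p_{Alta} = 218 − 4p_{Alta} + p_{Borealis} = 0 ⇒ p_{Alta} = 54.5 + 0.25p_{Borealis}.
Similarly p_{Borealis} = 61 + 0.25p_{Alta}.
Plugging p_{Borealis} into Alta's best response: p_{Alta} = 54.5 + 0.25(61 + 0.25p_{Alta}) ⇒ 0.9375p_{Alta} = 69.75, so p_{Alta} = 74.4.
Then p_{Borealis} = 61 + 0.25·74.4 = 79.6.
q_{Alta} = 178 − 2·74.4 + 79.6 = 108.8.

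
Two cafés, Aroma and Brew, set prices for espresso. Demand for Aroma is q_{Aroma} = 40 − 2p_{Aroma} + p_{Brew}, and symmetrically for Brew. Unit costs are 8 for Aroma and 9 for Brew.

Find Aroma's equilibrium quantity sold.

21.6

Aroma's profit: π = (p_{Aroma} − 8)(40 − 2p_{Aroma} + p_{Brew}).
∂π/∂p_{Aroma} = 56 − 4p_{Aroma} + p_{Brew} = 0 ⇒ p_{Aroma} = 14 + 0.25p_{Brew}.
Similarly p_{Brew} = 14.5 + 0.25p_{Aroma}.
Solving the two reaction functions simultaneously: (1 − (0.25)(0.25))p_{Aroma} = 14 + 0.25·14.5, so 0.9375p_{Aroma} = 17.625 and p_{Aroma} = 18.8.
Then p_{Brew} = 14.5 + 0.25·18.8 = 19.2.
q_{Aroma} = 40 − 2·18.8 + 19.2 = 21.6.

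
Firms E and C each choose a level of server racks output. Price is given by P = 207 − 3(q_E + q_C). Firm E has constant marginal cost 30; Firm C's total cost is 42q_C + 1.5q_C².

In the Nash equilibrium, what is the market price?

103.2

Firm E's profit: π = q_E(207 − 3(q_E + q_C)) − 30q_E.
∂π/∂q_E = 177 − 6q_E − 3q_C = 0, so q_E = 29.5 − 0.5q_C.
For C: ∂π/∂q_C = 165 − 9q_C − 3q_E = 0 ⇒ q_C = 55/3 − (1/3)q_E.
Substituting the second reaction function into the first: q_E = 29.5 − 0.5(55/3 − (1/3)q_E), which gives (5/6)q_E = 61/3 ⇒ q_E = 24.4.
Then q_C = 55/3 − (1/3)·24.4 = 10.2.
Equilibrium price: P = 207 − 3·34.6 = 103.2.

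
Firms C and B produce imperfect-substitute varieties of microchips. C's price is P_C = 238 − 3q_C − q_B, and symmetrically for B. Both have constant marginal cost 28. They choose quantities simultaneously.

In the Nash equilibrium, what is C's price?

Firm C's profit: π = q_C(238 − 3q_C − q_B) − 28q_C.
∂π/∂q_C = 210 − 6q_C − q_B = 0 ⇒ q_C = 35 − (1/6)q_B.
The game is symmetric, so in equilibrium q_B = q_C: the reaction function gives (7/6)q_C = 35, hence q_C = 30.
P_C = 238 − 3·30 − 30 = 118.

118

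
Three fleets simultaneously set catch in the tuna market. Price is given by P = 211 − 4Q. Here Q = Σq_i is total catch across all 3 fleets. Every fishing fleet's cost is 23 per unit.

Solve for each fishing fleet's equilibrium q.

11.75

A representative fishing fleet's profit is π_i = q_i(211 − 4Q) − 23q_i, with Q = q_i + Σ_{j≠i} q_j.
First-order condition: 188 − 8q_i − 4Σ_{j≠i} q_j = 0.
In a symmetric equilibrium every fishing fleet chooses the same q, so Σ_{j≠i} q_j = 2q. The condition becomes 188 − 16q = 0, giving q = 188/16 = 11.75.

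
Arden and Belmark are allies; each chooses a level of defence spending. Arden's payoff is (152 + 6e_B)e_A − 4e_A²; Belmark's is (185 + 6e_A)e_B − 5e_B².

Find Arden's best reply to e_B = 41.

49.75

Expanding Arden's payoff: 152e_A + 6e_Be_A − 4e_A².
∂π/∂e_A = 152 + 6e_B − 8e_A = 0, so e_A = 19 + 0.75e_B.
At e_B = 41: e_A = 19 + 0.75·41 = 49.75.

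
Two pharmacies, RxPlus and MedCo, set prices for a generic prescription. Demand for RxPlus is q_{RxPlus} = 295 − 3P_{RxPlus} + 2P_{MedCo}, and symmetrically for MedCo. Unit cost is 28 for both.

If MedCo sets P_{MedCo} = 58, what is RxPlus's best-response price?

RxPlus's profit: π = (P_{RxPlus} − 28)(295 − 3P_{RxPlus} + 2P_{MedCo}).
∂π/∂P_{RxPlus} = 379 − 6P_{RxPlus} + 2P_{MedCo} = 0 ⇒ P_{RxPlus} = 379/6 + (1/3)P_{MedCo}.
At P_{MedCo} = 58: P_{RxPlus} = 379/6 + (1/3)·58 = 82.5.

82.5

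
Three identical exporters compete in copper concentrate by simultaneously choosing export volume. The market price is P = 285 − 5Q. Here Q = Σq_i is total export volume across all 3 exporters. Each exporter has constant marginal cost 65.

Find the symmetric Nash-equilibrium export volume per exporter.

A representative exporter's profit is π_i = q_i(285 − 5Q) − 65q_i, with Q = q_i + Σ_{j≠i} q_j.
First-order condition: 220 − 10q_i − 5Σ_{j≠i} q_j = 0.
In a symmetric equilibrium every exporter chooses the same q, so Σ_{j≠i} q_j = 2q. The condition becomes 220 − 20q = 0, giving q = 220/20 = 11.

11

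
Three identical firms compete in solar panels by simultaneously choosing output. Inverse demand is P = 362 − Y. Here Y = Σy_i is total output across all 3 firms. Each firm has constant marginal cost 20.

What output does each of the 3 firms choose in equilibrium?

85.5

A representative firm's profit is π_i = y_i(362 − Y) − 20y_i, with Y = y_i + Σ_{j≠i} y_j.
First-order condition: 342 − 2y_i − Σ_{j≠i} y_j = 0.
With identical firms, set every y_j = y: then 342 − 2y − 2y = 0, i.e. y = 342/4 = 85.5.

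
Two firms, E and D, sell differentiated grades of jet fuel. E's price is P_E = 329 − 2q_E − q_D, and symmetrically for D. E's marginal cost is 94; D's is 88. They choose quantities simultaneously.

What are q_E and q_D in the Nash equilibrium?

Firm E's profit: π = q_E(329 − 2q_E − q_D) − 94q_E.
∂π/∂q_E = 235 − 4q_E − q_D = 0 ⇒ q_E = 58.75 − 0.25q_D.
Similarly q_D = 60.25 − 0.25q_E.
Plugging q_D into E's best response: q_E = 58.75 − 0.25(60.25 − 0.25q_E) ⇒ 0.9375q_E = 43.6875, so q_E = 46.6.
Then q_D = 60.25 − 0.25·46.6 = 48.6.

46.6, 48.6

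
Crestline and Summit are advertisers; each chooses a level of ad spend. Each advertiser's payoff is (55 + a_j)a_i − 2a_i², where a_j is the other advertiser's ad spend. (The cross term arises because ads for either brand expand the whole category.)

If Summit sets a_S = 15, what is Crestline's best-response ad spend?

17.5

Crestline's payoff is (55 + a_S)a_C − 2a_C².
∂π/∂a_C = 55 + a_S − 4a_C = 0, so a_C = 13.75 + 0.25a_S.
At a_S = 15: a_C = 13.75 + 0.25·15 = 17.5.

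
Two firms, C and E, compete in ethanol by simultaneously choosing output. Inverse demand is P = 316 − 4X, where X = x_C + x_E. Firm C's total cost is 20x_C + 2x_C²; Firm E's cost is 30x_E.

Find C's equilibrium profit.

1404.54

Firm C's profit: π = x_C(316 − 4(x_C + x_E)) − 20x_C − 2x_C².
∂π/∂x_C = 296 − 12x_C − 4x_E = 0, so x_C = 74/3 − (1/3)x_E.
For E: ∂π/∂x_E = 286 − 8x_E − 4x_C = 0 ⇒ x_E = 35.75 − 0.5x_C.
Substituting the second reaction function into the first: x_C = 74/3 − (1/3)(35.75 − 0.5x_C), which gives (5/6)x_C = 12.75 ⇒ x_C = 15.3.
Then x_E = 35.75 − 0.5·15.3 = 28.1.
Price P = 316 − 4·43.4 = 142.4.
C's profit: (142.4 − 20)·15.3 − 2(15.3)² = 1404.54.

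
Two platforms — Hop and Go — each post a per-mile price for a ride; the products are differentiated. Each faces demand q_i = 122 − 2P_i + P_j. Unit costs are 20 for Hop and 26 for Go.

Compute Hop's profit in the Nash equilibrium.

2422.08

Hop's profit: π = (P_{Hop} − 20)(122 − 2P_{Hop} + P_{Go}).
∂π/∂P_{Hop} = 162 − 4P_{Hop} + P_{Go} = 0 ⇒ P_{Hop} = 40.5 + 0.25P_{Go}.
Similarly P_{Go} = 43.5 + 0.25P_{Hop}.
Solving the two reaction functions simultaneously: (1 − (0.25)(0.25))P_{Hop} = 40.5 + 0.25·43.5, so 0.9375P_{Hop} = 51.375 and P_{Hop} = 54.8.
Then P_{Go} = 43.5 + 0.25·54.8 = 57.2.
q_{Hop} = 122 − 2·54.8 + 57.2 = 69.6.
Profit = (54.8 − 20)·69.6 = 2422.08.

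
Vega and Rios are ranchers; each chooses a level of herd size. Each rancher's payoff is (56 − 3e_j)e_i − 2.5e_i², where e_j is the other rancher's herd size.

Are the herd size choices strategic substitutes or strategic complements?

Vega's payoff is (56 − 3e_R)e_V − 2.5e_V².
∂π/∂e_V = 56 − 3e_R − 5e_V = 0, so e_V = 11.2 − 0.6e_R.
The best-response slope de_V/de_R = −0.6 < 0: the reaction function is downward-sloping, so the choices are strategic substitutes.

strategic substitutes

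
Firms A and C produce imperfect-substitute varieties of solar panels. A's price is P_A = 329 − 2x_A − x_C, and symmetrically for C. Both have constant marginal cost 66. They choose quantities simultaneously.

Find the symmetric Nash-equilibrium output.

52.6

Firm A's profit: π = x_A(329 − 2x_A − x_C) − 66x_A.
∂π/∂x_A = 263 − 4x_A − x_C = 0 ⇒ x_A = 65.75 − 0.25x_C.
By symmetry x_C = x_A; substituting into the reaction function, 1.25x_A = 65.75 and x_A = 52.6.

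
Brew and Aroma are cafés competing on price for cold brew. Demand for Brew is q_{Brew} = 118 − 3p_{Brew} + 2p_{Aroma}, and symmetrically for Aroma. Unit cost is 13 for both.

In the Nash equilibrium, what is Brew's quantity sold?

78.75

Brew's profit: π = (p_{Brew} − 13)(118 − 3p_{Brew} + 2p_{Aroma}).
∂π/∂p_{Brew} = 157 − 6p_{Brew} + 2p_{Aroma} = 0 ⇒ p_{Brew} = 157/6 + (1/3)p_{Aroma}.
The game is symmetric, so in equilibrium p_{Aroma} = p_{Brew}: the reaction function gives (2/3)p_{Brew} = 157/6, hence p_{Brew} = 39.25.
q_{Brew} = 118 − 3·39.25 + 2·39.25 = 78.75.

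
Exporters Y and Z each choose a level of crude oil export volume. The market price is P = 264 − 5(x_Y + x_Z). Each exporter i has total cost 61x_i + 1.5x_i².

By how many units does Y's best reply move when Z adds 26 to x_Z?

Exporter Y's profit: π = x_Y(264 − 5(x_Y + x_Z)) − 61x_Y − 1.5x_Y².
∂π/∂x_Y = 203 − 13x_Y − 5x_Z = 0, so x_Y = 203/13 − (5/13)x_Z.
The reaction-function slope is −5/13, so a 26-unit rise in x_Z moves x_Y by −5/13 × 26 = −10. Y's best response falls — the actions are strategic substitutes.

-10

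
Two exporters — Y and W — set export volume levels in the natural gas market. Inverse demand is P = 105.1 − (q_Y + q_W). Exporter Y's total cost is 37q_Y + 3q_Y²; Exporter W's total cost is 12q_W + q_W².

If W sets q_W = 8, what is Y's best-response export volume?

Exporter Y's profit: π = q_Y(105.1 − (q_Y + q_W)) − 37q_Y − 3q_Y².
∂π/∂q_Y = 68.1 − 8q_Y − q_W = 0, so q_Y = 8.5125 − 0.125q_W.
At q_W = 8: q_Y = 8.5125 − 0.125·8 = 7.5125.

7.5125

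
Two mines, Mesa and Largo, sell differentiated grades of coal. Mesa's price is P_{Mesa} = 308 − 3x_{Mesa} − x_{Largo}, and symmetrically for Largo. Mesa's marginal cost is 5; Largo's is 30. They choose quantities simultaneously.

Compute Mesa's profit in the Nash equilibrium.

5808

Mine Mesa's profit: π = x_{Mesa}(308 − 3x_{Mesa} − x_{Largo}) − 5x_{Mesa}.
∂π/∂x_{Mesa} = 303 − 6x_{Mesa} − x_{Largo} = 0 ⇒ x_{Mesa} = 50.5 − (1/6)x_{Largo}.
Similarly x_{Largo} = 139/3 − (1/6)x_{Mesa}.
Solving the two reaction functions simultaneously: (1 − (−1/6)(−1/6))x_{Mesa} = 50.5 − (1/6)·(139/3), so (35/36)x_{Mesa} = 385/9 and x_{Mesa} = 44.
Then x_{Largo} = 139/3 − (1/6)·44 = 39.
P_{Mesa} = 308 − 3·44 − 39 = 137.
Profit = (137 − 5)·44 = 5808.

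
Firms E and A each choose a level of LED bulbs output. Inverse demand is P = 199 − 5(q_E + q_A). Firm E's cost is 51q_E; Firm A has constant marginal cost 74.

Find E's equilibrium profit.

Firm E's profit: π = q_E(199 − 5(q_E + q_A)) − 51q_E.
∂π/∂q_E = 148 − 10q_E − 5q_A = 0, so q_E = 14.8 − 0.5q_A.
By the same steps for A: q_A = 12.5 − 0.5q_E.
Solving the two reaction functions simultaneously: (1 − (−0.5)(−0.5))q_E = 14.8 − 0.5·12.5, so 0.75q_E = 8.55 and q_E = 11.4.
Then q_A = 12.5 − 0.5·11.4 = 6.8.
Price P = 199 − 5·18.2 = 108.
E's profit: (108 − 51)·11.4 = 649.8.

649.8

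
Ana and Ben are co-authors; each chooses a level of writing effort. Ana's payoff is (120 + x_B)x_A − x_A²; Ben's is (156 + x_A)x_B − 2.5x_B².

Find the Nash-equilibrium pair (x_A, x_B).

Expanding Ana's payoff: 120x_A + x_Bx_A − x_A².
∂π/∂x_A = 120 + x_B − 2x_A = 0, so x_A = 60 + 0.5x_B.
Likewise for Ben: x_B = 31.2 + 0.2x_A.
Solving the two reaction functions simultaneously: (1 − (0.5)(0.2))x_A = 60 + 0.5·31.2, so 0.9x_A = 75.6 and x_A = 84.
Then x_B = 31.2 + 0.2·84 = 48.

84, 48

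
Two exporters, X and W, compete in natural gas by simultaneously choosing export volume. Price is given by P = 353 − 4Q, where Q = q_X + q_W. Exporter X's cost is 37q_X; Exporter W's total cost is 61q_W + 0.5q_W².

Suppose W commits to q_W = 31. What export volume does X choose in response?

24

Exporter X's profit: π = q_X(353 − 4(q_X + q_W)) − 37q_X.
∂π/∂q_X = 316 − 8q_X − 4q_W = 0, so q_X = 39.5 − 0.5q_W.
At q_W = 31: q_X = 39.5 − 0.5·31 = 24.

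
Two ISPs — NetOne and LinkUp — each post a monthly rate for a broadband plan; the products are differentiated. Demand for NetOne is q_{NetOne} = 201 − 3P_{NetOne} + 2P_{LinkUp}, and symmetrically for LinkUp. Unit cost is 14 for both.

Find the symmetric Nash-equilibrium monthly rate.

NetOne's profit: π = (P_{NetOne} − 14)(201 − 3P_{NetOne} + 2P_{LinkUp}).
∂π/∂P_{NetOne} = 243 − 6P_{NetOne} + 2P_{LinkUp} = 0 ⇒ P_{NetOne} = 40.5 + (1/3)P_{LinkUp}.
By symmetry P_{LinkUp} = P_{NetOne}; substituting into the reaction function, (2/3)P_{NetOne} = 40.5 and P_{NetOne} = 60.75.

60.75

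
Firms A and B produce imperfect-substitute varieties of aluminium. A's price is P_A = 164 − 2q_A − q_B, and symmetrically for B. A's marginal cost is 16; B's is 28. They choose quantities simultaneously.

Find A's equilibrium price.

76.8

Firm A's profit: π = q_A(164 − 2q_A − q_B) − 16q_A.
∂π/∂q_A = 148 − 4q_A − q_B = 0 ⇒ q_A = 37 − 0.25q_B.
Similarly q_B = 34 − 0.25q_A.
Solving the two reaction functions simultaneously: (1 − (−0.25)(−0.25))q_A = 37 − 0.25·34, so 0.9375q_A = 28.5 and q_A = 30.4.
Then q_B = 34 − 0.25·30.4 = 26.4.
P_A = 164 − 2·30.4 − 26.4 = 76.8.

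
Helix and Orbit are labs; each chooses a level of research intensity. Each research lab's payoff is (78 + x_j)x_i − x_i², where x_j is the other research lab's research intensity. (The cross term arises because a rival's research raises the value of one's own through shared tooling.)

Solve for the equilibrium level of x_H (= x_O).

Helix's payoff is (78 + x_O)x_H − x_H².
∂π/∂x_H = 78 + x_O − 2x_H = 0, so x_H = 39 + 0.5x_O.
By symmetry x_O = x_H; substituting into the reaction function, 0.5x_H = 39 and x_H = 78.

78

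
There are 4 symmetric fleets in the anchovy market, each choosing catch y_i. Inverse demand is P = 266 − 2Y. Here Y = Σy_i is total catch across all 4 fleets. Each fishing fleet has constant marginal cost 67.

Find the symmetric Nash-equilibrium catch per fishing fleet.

A representative fishing fleet's profit is π_i = y_i(266 − 2Y) − 67y_i, with Y = y_i + Σ_{j≠i} y_j.
First-order condition: 199 − 4y_i − 2Σ_{j≠i} y_j = 0.
With identical fishing fleets, set every y_j = y: then 199 − 4y − 6y = 0, i.e. y = 199/10 = 19.9.

19.9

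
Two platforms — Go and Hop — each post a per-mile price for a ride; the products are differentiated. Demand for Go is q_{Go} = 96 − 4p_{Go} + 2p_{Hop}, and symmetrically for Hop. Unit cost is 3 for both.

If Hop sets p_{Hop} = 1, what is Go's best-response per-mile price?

Go's profit: π = (p_{Go} − 3)(96 − 4p_{Go} + 2p_{Hop}).
∂π/∂p_{Go} = 108 − 8p_{Go} + 2p_{Hop} = 0 ⇒ p_{Go} = 13.5 + 0.25p_{Hop}.
At p_{Hop} = 1: p_{Go} = 13.5 + 0.25·1 = 13.75.

13.75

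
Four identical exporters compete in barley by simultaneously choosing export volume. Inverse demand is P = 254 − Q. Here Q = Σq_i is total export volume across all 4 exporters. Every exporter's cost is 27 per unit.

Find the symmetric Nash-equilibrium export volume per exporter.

45.4

A representative exporter's profit is π_i = q_i(254 − Q) − 27q_i, with Q = q_i + Σ_{j≠i} q_j.
First-order condition: 227 − 2q_i − Σ_{j≠i} q_j = 0.
Imposing symmetry (q_j = q for all j) turns Σ_{j≠i} q_j into 3q, so 227 = 5q and q = 45.4.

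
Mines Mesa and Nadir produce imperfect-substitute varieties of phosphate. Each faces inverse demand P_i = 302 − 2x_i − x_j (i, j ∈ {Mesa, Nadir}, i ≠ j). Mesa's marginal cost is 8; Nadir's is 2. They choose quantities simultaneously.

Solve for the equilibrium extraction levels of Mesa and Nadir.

58.4, 60.4

Mine Mesa's profit: π = x_{Mesa}(302 − 2x_{Mesa} − x_{Nadir}) − 8x_{Mesa}.
∂π/∂x_{Mesa} = 294 − 4x_{Mesa} − x_{Nadir} = 0 ⇒ x_{Mesa} = 73.5 − 0.25x_{Nadir}.
Similarly x_{Nadir} = 75 − 0.25x_{Mesa}.
Solving the two reaction functions simultaneously: (1 − (−0.25)(−0.25))x_{Mesa} = 73.5 − 0.25·75, so 0.9375x_{Mesa} = 54.75 and x_{Mesa} = 58.4.
Then x_{Nadir} = 75 − 0.25·58.4 = 60.4.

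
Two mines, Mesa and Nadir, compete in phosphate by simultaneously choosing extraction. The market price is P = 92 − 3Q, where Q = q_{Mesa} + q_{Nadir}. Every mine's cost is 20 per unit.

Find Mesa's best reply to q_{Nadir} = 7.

Mine Mesa's profit: π = q_{Mesa}(92 − 3(q_{Mesa} + q_{Nadir})) − 20q_{Mesa}.
∂π/∂q_{Mesa} = 72 − 6q_{Mesa} − 3q_{Nadir} = 0, so q_{Mesa} = 12 − 0.5q_{Nadir}.
At q_{Nadir} = 7: q_{Mesa} = 12 − 0.5·7 = 8.5.

8.5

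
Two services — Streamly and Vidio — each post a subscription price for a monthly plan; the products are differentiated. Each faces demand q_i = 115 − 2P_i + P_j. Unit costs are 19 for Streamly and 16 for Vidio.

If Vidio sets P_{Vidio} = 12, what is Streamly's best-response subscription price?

Streamly's profit: π = (P_{Streamly} − 19)(115 − 2P_{Streamly} + P_{Vidio}).
∂π/∂P_{Streamly} = 153 − 4P_{Streamly} + P_{Vidio} = 0 ⇒ P_{Streamly} = 38.25 + 0.25P_{Vidio}.
At P_{Vidio} = 12: P_{Streamly} = 38.25 + 0.25·12 = 41.25.

41.25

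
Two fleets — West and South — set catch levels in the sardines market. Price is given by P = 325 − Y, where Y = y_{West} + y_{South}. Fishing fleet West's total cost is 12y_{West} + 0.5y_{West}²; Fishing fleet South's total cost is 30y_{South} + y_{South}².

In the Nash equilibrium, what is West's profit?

11353.5

Fishing fleet West's profit: π = y_{West}(325 − (y_{West} + y_{South})) − 12y_{West} − 0.5y_{West}².
∂π/∂y_{West} = 313 − 3y_{West} − y_{South} = 0, so y_{West} = 313/3 − (1/3)y_{South}.
For South: ∂π/∂y_{South} = 295 − 4y_{South} − y_{West} = 0 ⇒ y_{South} = 73.75 − 0.25y_{West}.
Substituting the second reaction function into the first: y_{West} = 313/3 − (1/3)(73.75 − 0.25y_{West}), which gives (11/12)y_{West} = 79.75 ⇒ y_{West} = 87.
Then y_{South} = 73.75 − 0.25·87 = 52.
Price P = 325 − 139 = 186.
West's profit: (186 − 12)·87 − 0.5(87)² = 11353.5.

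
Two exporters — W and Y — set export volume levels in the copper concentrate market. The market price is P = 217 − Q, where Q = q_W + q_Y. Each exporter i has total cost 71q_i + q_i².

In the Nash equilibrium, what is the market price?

Exporter W's profit: π = q_W(217 − (q_W + q_Y)) − 71q_W − q_W².
∂π/∂q_W = 146 − 4q_W − q_Y = 0, so q_W = 36.5 − 0.25q_Y.
Setting q_W = q_Y in the reaction function: q_W = 36.5 − 0.25q_W, so q_W = 36.5 / 1.25 = 29.2.
Equilibrium price: P = 217 − 58.4 = 158.6.

158.6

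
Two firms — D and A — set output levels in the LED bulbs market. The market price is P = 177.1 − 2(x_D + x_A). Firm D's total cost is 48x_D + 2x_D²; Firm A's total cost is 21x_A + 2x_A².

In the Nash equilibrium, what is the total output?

28.52

Firm D's profit: π = x_D(177.1 − 2(x_D + x_A)) − 48x_D − 2x_D².
∂π/∂x_D = 129.1 − 8x_D − 2x_A = 0, so x_D = 16.1375 − 0.25x_A.
By the same steps for A: x_A = 19.5125 − 0.25x_D.
Substituting the second reaction function into the first: x_D = 16.1375 − 0.25(19.5125 − 0.25x_D), which gives 0.9375x_D = 3603/320 ⇒ x_D = 12.01.
Then x_A = 19.5125 − 0.25·12.01 = 16.51.
Total output: 12.01 + 16.51 = 28.52.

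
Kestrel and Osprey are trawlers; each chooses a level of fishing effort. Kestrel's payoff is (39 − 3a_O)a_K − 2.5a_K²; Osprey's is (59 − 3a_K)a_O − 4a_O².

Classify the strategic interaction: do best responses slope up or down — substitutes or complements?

Expanding Kestrel's payoff: 39a_K − 3a_Oa_K − 2.5a_K².
∂π/∂a_K = 39 − 3a_O − 5a_K = 0, so a_K = 7.8 − 0.6a_O.
The best-response slope da_K/da_O = −0.6 < 0: the reaction function is downward-sloping, so the choices are strategic substitutes.

strategic substitutes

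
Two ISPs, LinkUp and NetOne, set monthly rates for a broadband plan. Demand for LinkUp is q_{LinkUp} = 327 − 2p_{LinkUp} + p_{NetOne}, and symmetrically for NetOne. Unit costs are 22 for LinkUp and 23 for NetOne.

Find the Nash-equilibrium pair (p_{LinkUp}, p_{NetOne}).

123.8, 124.2

LinkUp's profit: π = (p_{LinkUp} − 22)(327 − 2p_{LinkUp} + p_{NetOne}).
∂π/∂p_{LinkUp} = 371 − 4p_{LinkUp} + p_{NetOne} = 0 ⇒ p_{LinkUp} = 92.75 + 0.25p_{NetOne}.
Similarly p_{NetOne} = 93.25 + 0.25p_{LinkUp}.
Plugging p_{NetOne} into LinkUp's best response: p_{LinkUp} = 92.75 + 0.25(93.25 + 0.25p_{LinkUp}) ⇒ 0.9375p_{LinkUp} = 116.0625, so p_{LinkUp} = 123.8.
Then p_{NetOne} = 93.25 + 0.25·123.8 = 124.2.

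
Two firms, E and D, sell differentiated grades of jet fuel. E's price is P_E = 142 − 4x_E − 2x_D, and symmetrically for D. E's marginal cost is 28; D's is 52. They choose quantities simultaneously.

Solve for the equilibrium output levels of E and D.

12.2, 8.2

Firm E's profit: π = x_E(142 − 4x_E − 2x_D) − 28x_E.
∂π/∂x_E = 114 − 8x_E − 2x_D = 0 ⇒ x_E = 14.25 − 0.25x_D.
Similarly x_D = 11.25 − 0.25x_E.
Solving the two reaction functions simultaneously: (1 − (−0.25)(−0.25))x_E = 14.25 − 0.25·11.25, so 0.9375x_E = 11.4375 and x_E = 12.2.
Then x_D = 11.25 − 0.25·12.2 = 8.2.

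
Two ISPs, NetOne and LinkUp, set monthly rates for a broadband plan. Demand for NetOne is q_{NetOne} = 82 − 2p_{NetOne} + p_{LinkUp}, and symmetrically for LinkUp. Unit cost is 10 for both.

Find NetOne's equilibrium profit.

NetOne's profit: π = (p_{NetOne} − 10)(82 − 2p_{NetOne} + p_{LinkUp}).
∂π/∂p_{NetOne} = 102 − 4p_{NetOne} + p_{LinkUp} = 0 ⇒ p_{NetOne} = 25.5 + 0.25p_{LinkUp}.
By symmetry p_{LinkUp} = p_{NetOne}; substituting into the reaction function, 0.75p_{NetOne} = 25.5 and p_{NetOne} = 34.
q_{NetOne} = 82 − 2·34 + 34 = 48.
Profit = (34 − 10)·48 = 1152.

1152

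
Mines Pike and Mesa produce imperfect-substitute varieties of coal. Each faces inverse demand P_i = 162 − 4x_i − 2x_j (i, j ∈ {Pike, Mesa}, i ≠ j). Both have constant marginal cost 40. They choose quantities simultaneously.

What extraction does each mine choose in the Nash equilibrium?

12.2

Mine Pike's profit: π = x_{Pike}(162 − 4x_{Pike} − 2x_{Mesa}) − 40x_{Pike}.
∂π/∂x_{Pike} = 122 − 8x_{Pike} − 2x_{Mesa} = 0 ⇒ x_{Pike} = 15.25 − 0.25x_{Mesa}.
The game is symmetric, so in equilibrium x_{Mesa} = x_{Pike}: the reaction function gives 1.25x_{Pike} = 15.25, hence x_{Pike} = 12.2.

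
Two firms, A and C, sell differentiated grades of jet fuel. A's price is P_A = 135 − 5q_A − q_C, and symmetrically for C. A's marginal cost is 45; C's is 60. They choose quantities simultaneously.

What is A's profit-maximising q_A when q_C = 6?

8.4

Firm A's profit: π = q_A(135 − 5q_A − q_C) − 45q_A.
∂π/∂q_A = 90 − 10q_A − q_C = 0 ⇒ q_A = 9 − 0.1q_C.
At q_C = 6: q_A = 9 − 0.1·6 = 8.4.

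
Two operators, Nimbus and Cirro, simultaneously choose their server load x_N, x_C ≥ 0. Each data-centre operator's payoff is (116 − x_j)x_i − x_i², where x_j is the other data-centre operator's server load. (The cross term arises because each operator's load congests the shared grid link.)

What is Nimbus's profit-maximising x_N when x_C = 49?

Nimbus's payoff is (116 − x_C)x_N − x_N².
∂π/∂x_N = 116 − x_C − 2x_N = 0, so x_N = 58 − 0.5x_C.
At x_C = 49: x_N = 58 − 0.5·49 = 33.5.

33.5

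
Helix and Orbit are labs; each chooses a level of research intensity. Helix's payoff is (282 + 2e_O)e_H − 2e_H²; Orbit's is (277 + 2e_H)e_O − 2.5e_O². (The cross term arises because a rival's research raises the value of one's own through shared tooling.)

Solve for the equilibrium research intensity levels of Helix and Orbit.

122.75, 104.5

Expanding Helix's payoff: 282e_H + 2e_Oe_H − 2e_H².
∂π/∂e_H = 282 + 2e_O − 4e_H = 0, so e_H = 70.5 + 0.5e_O.
Likewise for Orbit: e_O = 55.4 + 0.4e_H.
Substituting the second reaction function into the first: e_H = 70.5 + 0.5(55.4 + 0.4e_H), which gives 0.8e_H = 98.2 ⇒ e_H = 122.75.
Then e_O = 55.4 + 0.4·122.75 = 104.5.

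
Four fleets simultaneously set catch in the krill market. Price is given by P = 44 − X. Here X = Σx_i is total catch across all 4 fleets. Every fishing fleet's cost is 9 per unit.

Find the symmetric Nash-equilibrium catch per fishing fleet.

A representative fishing fleet's profit is π_i = x_i(44 − X) − 9x_i, with X = x_i + Σ_{j≠i} x_j.
First-order condition: 35 − 2x_i − Σ_{j≠i} x_j = 0.
With identical fishing fleets, set every x_j = x: then 35 − 2x − 3x = 0, i.e. x = 35/5 = 7.

7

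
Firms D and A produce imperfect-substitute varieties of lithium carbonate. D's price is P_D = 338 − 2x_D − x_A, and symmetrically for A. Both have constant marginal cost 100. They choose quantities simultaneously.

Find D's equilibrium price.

195.2

Firm D's profit: π = x_D(338 − 2x_D − x_A) − 100x_D.
∂π/∂x_D = 238 − 4x_D − x_A = 0 ⇒ x_D = 59.5 − 0.25x_A.
By symmetry x_A = x_D; substituting into the reaction function, 1.25x_D = 59.5 and x_D = 47.6.
P_D = 338 − 2·47.6 − 47.6 = 195.2.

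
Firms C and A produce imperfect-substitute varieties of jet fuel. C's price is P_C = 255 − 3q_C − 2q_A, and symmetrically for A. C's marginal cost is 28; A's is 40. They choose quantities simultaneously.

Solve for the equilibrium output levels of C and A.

Firm C's profit: π = q_C(255 − 3q_C − 2q_A) − 28q_C.
∂π/∂q_C = 227 − 6q_C − 2q_A = 0 ⇒ q_C = 227/6 − (1/3)q_A.
Similarly q_A = 215/6 − (1/3)q_C.
Plugging q_A into C's best response: q_C = 227/6 − (1/3)(215/6 − (1/3)q_C) ⇒ (8/9)q_C = 233/9, so q_C = 29.125.
Then q_A = 215/6 − (1/3)·29.125 = 26.125.

29.125, 26.125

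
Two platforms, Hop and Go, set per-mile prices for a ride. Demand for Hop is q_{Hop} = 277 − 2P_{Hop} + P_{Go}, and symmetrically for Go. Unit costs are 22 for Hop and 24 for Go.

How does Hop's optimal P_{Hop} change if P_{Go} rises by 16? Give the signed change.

Hop's profit: π = (P_{Hop} − 22)(277 − 2P_{Hop} + P_{Go}).
∂π/∂P_{Hop} = 321 − 4P_{Hop} + P_{Go} = 0 ⇒ P_{Hop} = 80.25 + 0.25P_{Go}.
The reaction-function slope is 0.25, so a 16-unit rise in P_{Go} moves P_{Hop} by 0.25 × 16 = 4. Hop's best response rises — the actions are strategic complements.

4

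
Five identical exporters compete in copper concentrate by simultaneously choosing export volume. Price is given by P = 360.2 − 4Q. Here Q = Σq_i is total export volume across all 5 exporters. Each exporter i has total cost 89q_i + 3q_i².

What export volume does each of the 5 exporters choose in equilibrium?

9.04

A representative exporter's profit is π_i = q_i(360.2 − 4Q) − 89q_i − 3q_i², with Q = q_i + Σ_{j≠i} q_j.
First-order condition: 271.2 − 14q_i − 4Σ_{j≠i} q_j = 0.
Imposing symmetry (q_j = q for all j) turns Σ_{j≠i} q_j into 4q, so 271.2 = 30q and q = 9.04.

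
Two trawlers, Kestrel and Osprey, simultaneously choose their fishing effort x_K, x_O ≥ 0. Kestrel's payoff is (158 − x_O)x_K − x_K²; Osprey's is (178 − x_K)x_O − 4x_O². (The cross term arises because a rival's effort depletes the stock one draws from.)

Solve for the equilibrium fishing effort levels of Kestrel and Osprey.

Expanding Kestrel's payoff: 158x_K − x_Ox_K − x_K².
∂π/∂x_K = 158 − x_O − 2x_K = 0, so x_K = 79 − 0.5x_O.
Likewise for Osprey: x_O = 22.25 − 0.125x_K.
Substituting the second reaction function into the first: x_K = 79 − 0.5(22.25 − 0.125x_K), which gives 0.9375x_K = 67.875 ⇒ x_K = 72.4.
Then x_O = 22.25 − 0.125·72.4 = 13.2.

72.4, 13.2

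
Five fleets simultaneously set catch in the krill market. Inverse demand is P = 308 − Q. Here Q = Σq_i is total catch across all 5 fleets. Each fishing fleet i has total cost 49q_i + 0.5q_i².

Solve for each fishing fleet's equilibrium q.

37

A representative fishing fleet's profit is π_i = q_i(308 − Q) − 49q_i − 0.5q_i², with Q = q_i + Σ_{j≠i} q_j.
First-order condition: 259 − 3q_i − Σ_{j≠i} q_j = 0.
In a symmetric equilibrium every fishing fleet chooses the same q, so Σ_{j≠i} q_j = 4q. The condition becomes 259 − 7q = 0, giving q = 259/7 = 37.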